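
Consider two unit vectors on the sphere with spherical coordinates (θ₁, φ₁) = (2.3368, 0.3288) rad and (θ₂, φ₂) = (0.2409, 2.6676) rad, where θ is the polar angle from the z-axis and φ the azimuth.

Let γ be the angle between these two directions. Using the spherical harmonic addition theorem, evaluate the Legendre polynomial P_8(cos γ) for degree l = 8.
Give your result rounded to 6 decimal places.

0.019560

Summing Y*_{l m}(θ₁,φ₁)·Y_{l m}(θ₂,φ₂) over m ∈ [−8, 8]; prefactor 4π/(2·8+1) = 0.739198:
  m=-8: Y*=(-0.032714, 0.018350)  Y=(-0.000004, -0.000003)  product (0.000000, 0.000000)
  m=-7: Y*=(0.096335, -0.107472)  Y=(0.000087, 0.000015)  product (0.000010, -0.000008)
  m=-6: Y*=(-0.128130, 0.301370)  Y=(-0.000872, 0.000268)  product (0.000031, -0.000297)
  m=-5: Y*=(0.033740, -0.460078)  Y=(0.004876, -0.004744)  product (-0.002018, -0.002404)
  m=-4: Y*=(0.081174, 0.310642)  Y=(-0.012007, 0.035613)  product (-0.012037, -0.000839)
  m=-3: Y*=(0.060949, 0.092142)  Y=(-0.022487, -0.149986)  product (0.012449, -0.011214)
  m=-2: Y*=(-0.304410, -0.235086)  Y=(0.245054, 0.341224)  product (0.005620, -0.161481)
  m=-1: Y*=(0.065882, 0.022478)  Y=(-0.596383, -0.305944)  product (-0.032414, -0.033562)
  m=+0: Y*=(0.363455, -0.000000)  Y=(0.228856, 0.000000)  product (0.083179, 0.000000)
  m=+1: Y*=(-0.065882, 0.022478)  Y=(0.596383, -0.305944)  product (-0.032414, 0.033562)
  m=+2: Y*=(-0.304410, 0.235086)  Y=(0.245054, -0.341224)  product (0.005620, 0.161481)
  m=+3: Y*=(-0.060949, 0.092142)  Y=(0.022487, -0.149986)  product (0.012449, 0.011214)
  m=+4: Y*=(0.081174, -0.310642)  Y=(-0.012007, -0.035613)  product (-0.012037, 0.000839)
  m=+5: Y*=(-0.033740, -0.460078)  Y=(-0.004876, -0.004744)  product (-0.002018, 0.002404)
  m=+6: Y*=(-0.128130, -0.301370)  Y=(-0.000872, -0.000268)  product (0.000031, 0.000297)
  m=+7: Y*=(-0.096335, -0.107472)  Y=(-0.000087, 0.000015)  product (0.000010, 0.000008)
  m=+8: Y*=(-0.032714, -0.018350)  Y=(-0.000004, 0.000003)  product (0.000000, -0.000000)
Total Σ_m = (0.026462, -0.000000). Multiply by 0.739198: (0.019560, -0.000000). P_8(cos γ) = 0.019560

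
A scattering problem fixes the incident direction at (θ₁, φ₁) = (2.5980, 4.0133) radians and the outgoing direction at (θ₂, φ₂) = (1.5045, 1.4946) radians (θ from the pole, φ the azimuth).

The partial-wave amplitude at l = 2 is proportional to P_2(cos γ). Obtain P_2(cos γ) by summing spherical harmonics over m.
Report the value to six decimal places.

-0.160344

Expand P_2 via completeness: Σ_{m} conj(Y_{2,m}) at Ω₁ times Y_{2,m} at Ω₂ —
  term(m=-2) = +0.012690-0.037659i   from Y*(Ω₁)=-0.017749+0.101797i, Y(Ω₂)=-0.380122-0.058380i
  term(m=-1) = +0.014184-0.010188i   from Y*(Ω₁)=+0.220069+0.261759i, Y(Ω₂)=+0.003887-0.050919i
  term(m=+0) = -0.117546+0.000000i   from Y*(Ω₁)=+0.377672-0.000000i, Y(Ω₂)=-0.311239+0.000000i
  term(m=+1) = +0.014184+0.010188i   from Y*(Ω₁)=-0.220069+0.261759i, Y(Ω₂)=-0.003887-0.050919i
  term(m=+2) = +0.012690+0.037659i   from Y*(Ω₁)=-0.017749-0.101797i, Y(Ω₂)=-0.380122+0.058380i
Accumulated sum -0.063799+0.000000i; after 4π/(2l+1) scaling, -0.160344+0.000000i ⇒ P_2 = -0.160344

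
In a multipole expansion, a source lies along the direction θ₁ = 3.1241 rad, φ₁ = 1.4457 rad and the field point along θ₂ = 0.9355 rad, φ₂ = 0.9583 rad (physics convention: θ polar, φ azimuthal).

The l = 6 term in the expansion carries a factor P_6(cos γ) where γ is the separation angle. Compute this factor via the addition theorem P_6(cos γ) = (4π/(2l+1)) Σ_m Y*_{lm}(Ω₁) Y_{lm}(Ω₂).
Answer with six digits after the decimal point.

0.214969

Addition theorem: P_6(cos γ) = (4π/13) Σ_m Y*_{lm}(Ω₁) Y_{lm}(Ω₂), m = −6…6:
  m=-6: Y*=-0.00000 + 0.00000j  Y=0.11311 + 0.06679j  product -0.00000 + 0.00000j
  m=-5: Y*=-0.00000 - 0.00000j  Y=0.02651 + 0.33443j  product 0.00000 - 0.00000j
  m=-4: Y*=0.00000 - 0.00000j  Y=-0.33143 + 0.27444j  product -0.00000 + 0.00000j
  m=-3: Y*=0.00001 + 0.00003j  Y=-0.16986 - 0.04641j  product -0.00000 - 0.00000j
  m=-2: Y*=-0.00154 + 0.00039j  Y=0.08914 + 0.24743j  product -0.00024 - 0.00035j
  m=-1: Y*=-0.00718 - 0.05711j  Y=-0.16654 + 0.23702j  product 0.01473 + 0.00781j
  m=+0: Y*=1.01384 + 0.00000j  Y=0.19075 + 0.00000j  product 0.19339 + 0.00000j
  m=+1: Y*=0.00718 - 0.05711j  Y=0.16654 + 0.23702j  product 0.01473 - 0.00781j
  m=+2: Y*=-0.00154 - 0.00039j  Y=0.08914 - 0.24743j  product -0.00024 + 0.00035j
  m=+3: Y*=-0.00001 + 0.00003j  Y=0.16986 - 0.04641j  product -0.00000 + 0.00000j
  m=+4: Y*=0.00000 + 0.00000j  Y=-0.33143 - 0.27444j  product -0.00000 - 0.00000j
  m=+5: Y*=0.00000 - 0.00000j  Y=-0.02651 + 0.33443j  product 0.00000 + 0.00000j
  m=+6: Y*=-0.00000 - 0.00000j  Y=0.11311 - 0.06679j  product -0.00000 - 0.00000j
Σ over m = 0.22239 + 0.00000j; ×(4π/13) → 0.21497 + 0.00000j. Real part: 0.214969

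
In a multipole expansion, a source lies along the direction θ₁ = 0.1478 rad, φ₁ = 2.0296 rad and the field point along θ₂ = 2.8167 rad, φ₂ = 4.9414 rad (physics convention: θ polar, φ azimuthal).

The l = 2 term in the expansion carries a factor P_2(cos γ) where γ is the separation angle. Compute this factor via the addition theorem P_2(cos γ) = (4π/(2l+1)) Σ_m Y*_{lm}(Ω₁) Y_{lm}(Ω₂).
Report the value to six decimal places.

Addition theorem: P_2(cos γ) = (4π/5) Σ_m Y*_{lm}(Ω₁) Y_{lm}(Ω₂), m = −2…2:
  m=-2: Y*=-0.005091-0.006652i  Y=-0.035302+0.017403i  product +0.000295+0.000146i
  m=-1: Y*=-0.049836+0.100890i  Y=-0.053054-0.227600i  product +0.025607+0.005990i
  m=+0: Y*=+0.610264-0.000000i  Y=+0.534374+0.000000i  product +0.326110+0.000000i
  m=+1: Y*=+0.049836+0.100890i  Y=+0.053054-0.227600i  product +0.025607-0.005990i
  m=+2: Y*=-0.005091+0.006652i  Y=-0.035302-0.017403i  product +0.000295-0.000146i
Σ over m = +0.377914-0.000000i; ×(4π/5) → +0.949800-0.000000i. Real part: 0.949800

0.949800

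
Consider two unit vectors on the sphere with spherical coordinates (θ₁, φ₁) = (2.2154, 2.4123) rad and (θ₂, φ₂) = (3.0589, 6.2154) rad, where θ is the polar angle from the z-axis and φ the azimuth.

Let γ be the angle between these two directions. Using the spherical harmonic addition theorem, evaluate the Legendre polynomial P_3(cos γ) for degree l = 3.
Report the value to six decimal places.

Addition theorem: P_3(cos γ) = (4π/7) Σ_m Y*_{lm}(Ω₁) Y_{lm}(Ω₂), m = −3…3:
  m=-3: Y*=(0.123305, 0.173789)  Y=(0.000230, 0.000047)  product (0.000020, 0.000046)
  m=-2: Y*=(-0.043936, 0.389901)  Y=(-0.006885, -0.000939)  product (0.000669, -0.002643)
  m=-1: Y*=(-0.155118, 0.138620)  Y=(0.105623, 0.007171)  product (-0.017378, 0.013529)
  m=+0: Y*=(0.267895, -0.000000)  Y=(-0.731116, 0.000000)  product (-0.195862, 0.000000)
  m=+1: Y*=(0.155118, 0.138620)  Y=(-0.105623, 0.007171)  product (-0.017378, -0.013529)
  m=+2: Y*=(-0.043936, -0.389901)  Y=(-0.006885, 0.000939)  product (0.000669, 0.002643)
  m=+3: Y*=(-0.123305, 0.173789)  Y=(-0.000230, 0.000047)  product (0.000020, -0.000046)
Accumulated sum (-0.229240, -0.000000); after 4π/(2l+1) scaling, (-0.411532, -0.000000) ⇒ P_3 = -0.411532

-0.411532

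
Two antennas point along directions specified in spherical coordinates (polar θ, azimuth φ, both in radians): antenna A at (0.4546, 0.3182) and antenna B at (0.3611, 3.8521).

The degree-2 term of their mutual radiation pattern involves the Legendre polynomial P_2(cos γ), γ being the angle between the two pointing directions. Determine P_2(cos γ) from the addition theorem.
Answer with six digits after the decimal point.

0.229016

Summing Y*_{l m}(θ₁,φ₁)·Y_{l m}(θ₂,φ₂) over m ∈ [−2, 2]; prefactor 4π/(2·2+1) = 2.513274:
  [-2]  conj(Y_{2,-2})(Ω₁) = (0.059898, 0.044263) ; Y_{2,-2}(Ω₂) = (0.007195, -0.047676) ; Δ = (0.002541, -0.002537)
  [-1]  conj(Y_{2,-1})(Ω₁) = (0.289475, 0.095351) ; Y_{2,-1}(Ω₂) = (-0.193557, 0.166538) ; Δ = (-0.071910, 0.029753)
  [+0]  conj(Y_{2,0})(Ω₁) = (0.448350, -0.000000) ; Y_{2,0}(Ω₂) = (0.512678, 0.000000) ; Δ = (0.229859, 0.000000)
  [+1]  conj(Y_{2,1})(Ω₁) = (-0.289475, 0.095351) ; Y_{2,1}(Ω₂) = (0.193557, 0.166538) ; Δ = (-0.071910, -0.029753)
  [+2]  conj(Y_{2,2})(Ω₁) = (0.059898, -0.044263) ; Y_{2,2}(Ω₂) = (0.007195, 0.047676) ; Δ = (0.002541, 0.002537)
Σ over m = (0.091123, 0.000000); ×(4π/5) → (0.229016, 0.000000). Real part: 0.229016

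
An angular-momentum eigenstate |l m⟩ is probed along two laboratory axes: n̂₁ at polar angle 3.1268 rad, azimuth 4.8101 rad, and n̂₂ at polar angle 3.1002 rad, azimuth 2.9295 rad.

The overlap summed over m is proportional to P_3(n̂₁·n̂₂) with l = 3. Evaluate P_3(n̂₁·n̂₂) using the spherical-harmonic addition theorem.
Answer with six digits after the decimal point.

Expand P_3 via completeness: Σ_{m} conj(Y_{3,m}) at Ω₁ times Y_{3,m} at Ω₂ —
  m=-3: Y*=(-0.000000, 0.000001)  Y=(-0.000024, -0.000018)  product (0.000000, -0.000000)
  m=-2: Y*=(0.000219, 0.000043)  Y=(-0.001594, -0.000720)  product (-0.000000, -0.000000)
  m=-1: Y*=(0.001865, -0.019026)  Y=(-0.052183, -0.011237)  product (-0.000311, 0.000972)
  m=+0: Y*=(-0.745863, -0.000000)  Y=(-0.742521, 0.000000)  product (0.553819, 0.000000)
  m=+1: Y*=(-0.001865, -0.019026)  Y=(0.052183, -0.011237)  product (-0.000311, -0.000972)
  m=+2: Y*=(0.000219, -0.000043)  Y=(-0.001594, 0.000720)  product (-0.000000, 0.000000)
  m=+3: Y*=(0.000000, 0.000001)  Y=(0.000024, -0.000018)  product (0.000000, 0.000000)
Σ over m = (0.553196, -0.000000); ×(4π/7) → (0.993095, -0.000000). Real part: 0.993095

0.993095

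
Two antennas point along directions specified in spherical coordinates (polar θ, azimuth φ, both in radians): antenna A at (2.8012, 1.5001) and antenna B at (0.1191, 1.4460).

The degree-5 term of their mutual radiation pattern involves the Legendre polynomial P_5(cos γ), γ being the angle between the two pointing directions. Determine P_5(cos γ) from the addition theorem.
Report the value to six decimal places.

Addition theorem: P_5(cos γ) = (4π/11) Σ_m Y*_{lm}(Ω₁) Y_{lm}(Ω₂), m = −5…5:
  [-5]  conj(Y_{5,-5})(Ω₁) = (0.000666, 0.001806) ; Y_{5,-5}(Ω₂) = (0.000006, -0.000009) ; Δ = (0.000000, 0.000000)
  [-4]  conj(Y_{5,-4})(Ω₁) = (-0.016505, 0.004796) ; Y_{5,-4}(Ω₂) = (0.000255, 0.000139) ; Δ = (-0.000005, -0.000001)
  [-3]  conj(Y_{5,-3})(Ω₁) = (-0.018960, -0.088054) ; Y_{5,-3}(Ω₂) = (-0.001671, 0.004252) ; Δ = (0.000406, 0.000066)
  [-2]  conj(Y_{5,-2})(Ω₁) = (0.293623, -0.041795) ; Y_{5,-2}(Ω₂) = (-0.045067, -0.011488) ; Δ = (-0.013713, -0.001490)
  [-1]  conj(Y_{5,-1})(Ω₁) = (0.038823, 0.548238) ; Y_{5,-1}(Ω₂) = (0.036042, -0.287307) ; Δ = (0.158912, 0.008606)
  [+0]  conj(Y_{5,0})(Ω₁) = (-0.280107, -0.000000) ; Y_{5,0}(Ω₂) = (0.838627, 0.000000) ; Δ = (-0.234905, -0.000000)
  [+1]  conj(Y_{5,1})(Ω₁) = (-0.038823, 0.548238) ; Y_{5,1}(Ω₂) = (-0.036042, -0.287307) ; Δ = (0.158912, -0.008606)
  [+2]  conj(Y_{5,2})(Ω₁) = (0.293623, 0.041795) ; Y_{5,2}(Ω₂) = (-0.045067, 0.011488) ; Δ = (-0.013713, 0.001490)
  [+3]  conj(Y_{5,3})(Ω₁) = (0.018960, -0.088054) ; Y_{5,3}(Ω₂) = (0.001671, 0.004252) ; Δ = (0.000406, -0.000066)
  [+4]  conj(Y_{5,4})(Ω₁) = (-0.016505, -0.004796) ; Y_{5,4}(Ω₂) = (0.000255, -0.000139) ; Δ = (-0.000005, 0.000001)
  [+5]  conj(Y_{5,5})(Ω₁) = (-0.000666, 0.001806) ; Y_{5,5}(Ω₂) = (-0.000006, -0.000009) ; Δ = (0.000000, -0.000000)
Accumulated sum (0.056296, 0.000000); after 4π/(2l+1) scaling, (0.064312, 0.000000) ⇒ P_5 = 0.064312

0.064312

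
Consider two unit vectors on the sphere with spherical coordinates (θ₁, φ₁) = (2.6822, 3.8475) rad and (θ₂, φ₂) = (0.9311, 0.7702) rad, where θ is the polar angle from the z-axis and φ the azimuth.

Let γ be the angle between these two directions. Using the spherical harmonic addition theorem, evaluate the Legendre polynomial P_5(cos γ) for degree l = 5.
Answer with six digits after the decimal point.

0.101942

Addition theorem: P_5(cos γ) = (4π/11) Σ_m Y*_{lm}(Ω₁) Y_{lm}(Ω₂), m = −5…5:
  m=-5: 0.00736 + 0.00301j × -0.11705 + 0.10048j = -0.00116 + 0.00039j  (running Σ = -0.00116 + 0.00039j)
  m=-4: 0.04830 - 0.01590j × -0.36231 - 0.02205j = -0.01785 + 0.00469j  (running Σ = -0.01902 + 0.00508j)
  m=-3: 0.09772 - 0.16049j × -0.26581 - 0.29122j = -0.07271 + 0.01420j  (running Σ = -0.09173 + 0.01928j)
  m=-2: -0.06668 - 0.41585j × 0.00137 - 0.04495j = -0.01878 + 0.00243j  (running Σ = -0.11051 + 0.02171j)
  m=-1: -0.35738 - 0.30464j × -0.24386 + 0.23656j = 0.15922 - 0.01025j  (running Σ = 0.04871 + 0.01146j)
  m=0: 0.06025 + 0.00000j × -0.13575 + 0.00000j = -0.00818 + 0.00000j  (running Σ = 0.04053 + 0.01146j)
  m=1: 0.35738 - 0.30464j × 0.24386 + 0.23656j = 0.15922 + 0.01025j  (running Σ = 0.19975 + 0.02171j)
  m=2: -0.06668 + 0.41585j × 0.00137 + 0.04495j = -0.01878 - 0.00243j  (running Σ = 0.18096 + 0.01928j)
  m=3: -0.09772 - 0.16049j × 0.26581 - 0.29122j = -0.07271 - 0.01420j  (running Σ = 0.10825 + 0.00508j)
  m=4: 0.04830 + 0.01590j × -0.36231 + 0.02205j = -0.01785 - 0.00469j  (running Σ = 0.09040 + 0.00039j)
  m=5: -0.00736 + 0.00301j × 0.11705 + 0.10048j = -0.00116 - 0.00039j  (running Σ = 0.08923 - 0.00000j)
Accumulated sum 0.08923 - 0.00000j; after 4π/(2l+1) scaling, 0.10194 - 0.00000j ⇒ P_5 = 0.101942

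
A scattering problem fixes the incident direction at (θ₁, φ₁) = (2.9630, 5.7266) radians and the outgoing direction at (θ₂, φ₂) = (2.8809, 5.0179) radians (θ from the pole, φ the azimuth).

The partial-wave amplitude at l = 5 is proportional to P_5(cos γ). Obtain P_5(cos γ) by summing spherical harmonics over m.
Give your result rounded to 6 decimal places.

0.794765

Addition theorem: P_5(cos γ) = (4π/11) Σ_m Y*_{lm}(Ω₁) Y_{lm}(Ω₂), m = −5…5:
  m=-5: Y*=-0.000077-0.000029i  Y=+0.000528+0.000023i  product -0.000000-0.000000i
  m=-4: Y*=+0.000877+0.001140i  Y=-0.002139+0.005882i  product -0.000009+0.000003i
  m=-3: Y*=-0.001478-0.014891i  Y=-0.034794-0.026685i  product -0.000346+0.000558i
  m=-2: Y*=-0.044306+0.089963i  Y=+0.160449-0.112385i  product +0.003002+0.019414i
  m=-1: Y*=+0.344793-0.214531i  Y=+0.154754+0.490684i  product +0.158625+0.135985i
  m=+0: Y*=-0.724552-0.000000i  Y=-0.515014+0.000000i  product +0.373154+0.000000i
  m=+1: Y*=-0.344793-0.214531i  Y=-0.154754+0.490684i  product +0.158625-0.135985i
  m=+2: Y*=-0.044306-0.089963i  Y=+0.160449+0.112385i  product +0.003002-0.019414i
  m=+3: Y*=+0.001478-0.014891i  Y=+0.034794-0.026685i  product -0.000346-0.000558i
  m=+4: Y*=+0.000877-0.001140i  Y=-0.002139-0.005882i  product -0.000009-0.000003i
  m=+5: Y*=+0.000077-0.000029i  Y=-0.000528+0.000023i  product -0.000000+0.000000i
Total Σ_m = +0.695699+0.000000i. Multiply by 1.142397: +0.794765+0.000000i. P_5(cos γ) = 0.794765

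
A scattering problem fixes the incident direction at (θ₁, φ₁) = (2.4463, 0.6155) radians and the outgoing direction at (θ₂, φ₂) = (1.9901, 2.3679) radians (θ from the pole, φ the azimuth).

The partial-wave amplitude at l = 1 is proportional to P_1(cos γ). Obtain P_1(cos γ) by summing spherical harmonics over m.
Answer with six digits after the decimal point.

Term-by-term m-sum for l=1 (normalisation 4π/3 = 4.188790):
  m=-1: Y*=+0.180710+0.127787i  Y=-0.225735-0.220511i  product -0.012614-0.068695i
  m=+0: Y*=-0.375181-0.000000i  Y=-0.198922+0.000000i  product +0.074632+0.000000i
  m=+1: Y*=-0.180710+0.127787i  Y=+0.225735-0.220511i  product -0.012614+0.068695i
Total Σ_m = +0.049404+0.000000i. Multiply by 4.188790: +0.206941+0.000000i. P_1(cos γ) = 0.206941

0.206941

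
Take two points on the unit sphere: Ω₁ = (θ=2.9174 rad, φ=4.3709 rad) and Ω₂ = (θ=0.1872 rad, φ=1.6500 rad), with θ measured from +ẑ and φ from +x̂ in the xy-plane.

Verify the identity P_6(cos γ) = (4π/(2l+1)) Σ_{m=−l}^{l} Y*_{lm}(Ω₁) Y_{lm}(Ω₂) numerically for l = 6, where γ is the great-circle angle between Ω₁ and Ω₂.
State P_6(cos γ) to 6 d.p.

0.911789

Expand P_6 via completeness: Σ_{m} conj(Y_{6,m}) at Ω₁ times Y_{6,m} at Ω₂ —
  term(m=-6) = -0.000000-0.000000i   from Y*(Ω₁)=+0.000027+0.000052i, Y(Ω₂)=-0.000018+0.000009i
  term(m=-5) = -0.000000-0.000000i   from Y*(Ω₁)=+0.000878-0.000121i, Y(Ω₂)=-0.000142-0.000339i
  term(m=-4) = -0.000004-0.000034i   from Y*(Ω₁)=+0.001677-0.008070i, Y(Ω₂)=+0.003912-0.001283i
  term(m=-3) = +0.000497-0.001558i   from Y*(Ω₁)=-0.044460-0.027035i, Y(Ω₂)=+0.007399+0.030550i
  term(m=-2) = +0.023851-0.026684i   from Y*(Ω₁)=-0.171174+0.139267i, Y(Ω₂)=-0.160155+0.025584i
  term(m=-1) = +0.262829-0.117591i   from Y*(Ω₁)=+0.188440+0.530200i, Y(Ω₂)=-0.040487-0.510106i
  term(m=+0) = +0.368905+0.000000i   from Y*(Ω₁)=+0.546186-0.000000i, Y(Ω₂)=+0.675421+0.000000i
  term(m=+1) = +0.262829+0.117591i   from Y*(Ω₁)=-0.188440+0.530200i, Y(Ω₂)=+0.040487-0.510106i
  term(m=+2) = +0.023851+0.026684i   from Y*(Ω₁)=-0.171174-0.139267i, Y(Ω₂)=-0.160155-0.025584i
  term(m=+3) = +0.000497+0.001558i   from Y*(Ω₁)=+0.044460-0.027035i, Y(Ω₂)=-0.007399+0.030550i
  term(m=+4) = -0.000004+0.000034i   from Y*(Ω₁)=+0.001677+0.008070i, Y(Ω₂)=+0.003912+0.001283i
  term(m=+5) = -0.000000+0.000000i   from Y*(Ω₁)=-0.000878-0.000121i, Y(Ω₂)=+0.000142-0.000339i
  term(m=+6) = -0.000000+0.000000i   from Y*(Ω₁)=+0.000027-0.000052i, Y(Ω₂)=-0.000018-0.000009i
Accumulated sum +0.943252-0.000000i; after 4π/(2l+1) scaling, +0.911789-0.000000i ⇒ P_6 = 0.911789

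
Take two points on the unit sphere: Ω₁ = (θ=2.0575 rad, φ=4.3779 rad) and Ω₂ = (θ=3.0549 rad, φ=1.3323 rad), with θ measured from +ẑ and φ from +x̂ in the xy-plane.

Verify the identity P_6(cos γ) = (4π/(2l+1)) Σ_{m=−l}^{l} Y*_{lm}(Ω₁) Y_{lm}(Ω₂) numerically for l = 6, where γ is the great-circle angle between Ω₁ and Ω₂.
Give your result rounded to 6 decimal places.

Term-by-term m-sum for l=6 (normalisation 4π/13 = 0.966644):
  m=-6: Y*=(0.097308, 0.208783)  Y=(-0.000000, -0.000000)  product (0.000000, -0.000000)
  m=-5: Y*=(0.420061, -0.042846)  Y=(-0.000008, 0.000003)  product (-0.000003, 0.000002)
  m=-4: Y*=(0.070662, -0.297976)  Y=(0.000115, 0.000162)  product (0.000056, -0.000023)
  m=-3: Y*=(0.105329, 0.067117)  Y=(0.002188, -0.002517)  product (0.000399, -0.000118)
  m=-2: Y*=(0.271145, -0.214365)  Y=(-0.033930, -0.017535)  product (-0.012959, 0.002519)
  m=-1: Y*=(0.000922, 0.002653)  Y=(-0.064912, 0.266990)  product (-0.000768, 0.000074)
  m=+0: Y*=(0.337776, -0.000000)  Y=(0.938388, 0.000000)  product (0.316965, 0.000000)
  m=+1: Y*=(-0.000922, 0.002653)  Y=(0.064912, 0.266990)  product (-0.000768, -0.000074)
  m=+2: Y*=(0.271145, 0.214365)  Y=(-0.033930, 0.017535)  product (-0.012959, -0.002519)
  m=+3: Y*=(-0.105329, 0.067117)  Y=(-0.002188, -0.002517)  product (0.000399, 0.000118)
  m=+4: Y*=(0.070662, 0.297976)  Y=(0.000115, -0.000162)  product (0.000056, 0.000023)
  m=+5: Y*=(-0.420061, -0.042846)  Y=(0.000008, 0.000003)  product (-0.000003, -0.000002)
  m=+6: Y*=(0.097308, -0.208783)  Y=(-0.000000, 0.000000)  product (0.000000, 0.000000)
Total Σ_m = (0.290417, 0.000000). Multiply by 0.966644: (0.280730, 0.000000). P_6(cos γ) = 0.280730

0.280730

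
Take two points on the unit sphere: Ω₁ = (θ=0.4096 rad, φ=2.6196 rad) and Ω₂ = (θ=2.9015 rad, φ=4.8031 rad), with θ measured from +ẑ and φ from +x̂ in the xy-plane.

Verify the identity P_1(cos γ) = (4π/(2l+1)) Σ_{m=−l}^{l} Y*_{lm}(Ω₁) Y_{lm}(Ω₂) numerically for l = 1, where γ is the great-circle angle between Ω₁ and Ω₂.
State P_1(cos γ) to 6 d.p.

-0.945429

Term-by-term m-sum for l=1 (normalisation 4π/3 = 4.188790):
  term(m=-1) = (-0.006501, -0.009248)   from Y*(Ω₁)=(-0.119267, 0.068604), Y(Ω₂)=(0.007442, 0.081818)
  term(m=+0) = (-0.212703, 0.000000)   from Y*(Ω₁)=(0.448185, -0.000000), Y(Ω₂)=(-0.474587, 0.000000)
  term(m=+1) = (-0.006501, 0.009248)   from Y*(Ω₁)=(0.119267, 0.068604), Y(Ω₂)=(-0.007442, 0.081818)
Σ over m = (-0.225704, 0.000000); ×(4π/3) → (-0.945429, 0.000000). Real part: -0.945429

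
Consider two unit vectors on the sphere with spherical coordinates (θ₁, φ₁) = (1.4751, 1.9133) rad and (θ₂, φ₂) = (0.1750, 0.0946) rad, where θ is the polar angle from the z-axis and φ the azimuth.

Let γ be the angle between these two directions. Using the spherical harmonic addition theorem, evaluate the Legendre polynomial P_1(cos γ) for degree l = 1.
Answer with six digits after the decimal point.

0.051565

Term-by-term m-sum for l=1 (normalisation 4π/3 = 4.188790):
  term(m=-1) = -0.005076+0.020055i   from Y*(Ω₁)=-0.115502+0.323938i, Y(Ω₂)=+0.059884-0.005682i
  term(m=+0) = +0.022463+0.000000i   from Y*(Ω₁)=+0.046686-0.000000i, Y(Ω₂)=+0.481140+0.000000i
  term(m=+1) = -0.005076-0.020055i   from Y*(Ω₁)=+0.115502+0.323938i, Y(Ω₂)=-0.059884-0.005682i
Total Σ_m = +0.012310+0.000000i. Multiply by 4.188790: +0.051565+0.000000i. P_1(cos γ) = 0.051565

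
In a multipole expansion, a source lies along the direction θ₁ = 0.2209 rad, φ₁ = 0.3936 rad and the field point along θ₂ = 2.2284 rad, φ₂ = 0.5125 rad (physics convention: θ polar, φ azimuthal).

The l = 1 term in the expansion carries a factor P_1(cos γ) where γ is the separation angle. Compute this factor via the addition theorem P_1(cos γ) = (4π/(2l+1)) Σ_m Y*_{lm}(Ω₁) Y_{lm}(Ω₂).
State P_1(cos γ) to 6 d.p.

Summing Y*_{l m}(θ₁,φ₁)·Y_{l m}(θ₂,φ₂) over m ∈ [−1, 1]; prefactor 4π/(2·1+1) = 4.188790:
  term(m=-1) = +0.020554-0.002455i   from Y*(Ω₁)=+0.069912+0.029032i, Y(Ω₂)=+0.238313-0.134086i
  term(m=+0) = -0.142373+0.000000i   from Y*(Ω₁)=+0.476730-0.000000i, Y(Ω₂)=-0.298645+0.000000i
  term(m=+1) = +0.020554+0.002455i   from Y*(Ω₁)=-0.069912+0.029032i, Y(Ω₂)=-0.238313-0.134086i
Σ over m = -0.101265+0.000000i; ×(4π/3) → -0.424179+0.000000i. Real part: -0.424179

-0.424179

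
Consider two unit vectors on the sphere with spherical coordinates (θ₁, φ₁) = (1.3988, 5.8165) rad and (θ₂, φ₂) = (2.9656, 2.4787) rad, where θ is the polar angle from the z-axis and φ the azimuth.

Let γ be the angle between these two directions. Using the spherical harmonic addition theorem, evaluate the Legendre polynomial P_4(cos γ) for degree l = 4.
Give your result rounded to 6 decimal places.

0.004247

Term-by-term m-sum for l=4 (normalisation 4π/9 = 1.396263):
  term(m=-4) = +0.000123+0.000123i   from Y*(Ω₁)=-0.121612-0.398859i, Y(Ω₂)=-0.000367+0.000196i
  term(m=-3) = +0.001127+0.000752i   from Y*(Ω₁)=+0.034812-0.201901i, Y(Ω₂)=-0.002684+0.006045i
  term(m=-2) = -0.014151-0.005857i   from Y*(Ω₁)=-0.153627+0.207450i, Y(Ω₂)=+0.014391+0.057556i
  term(m=-1) = -0.067510-0.013419i   from Y*(Ω₁)=-0.199122+0.100318i, Y(Ω₂)=+0.243326+0.189977i
  term(m=+0) = +0.163864+0.000000i   from Y*(Ω₁)=+0.227573-0.000000i, Y(Ω₂)=+0.720050+0.000000i
  term(m=+1) = -0.067510+0.013419i   from Y*(Ω₁)=+0.199122+0.100318i, Y(Ω₂)=-0.243326+0.189977i
  term(m=+2) = -0.014151+0.005857i   from Y*(Ω₁)=-0.153627-0.207450i, Y(Ω₂)=+0.014391-0.057556i
  term(m=+3) = +0.001127-0.000752i   from Y*(Ω₁)=-0.034812-0.201901i, Y(Ω₂)=+0.002684+0.006045i
  term(m=+4) = +0.000123-0.000123i   from Y*(Ω₁)=-0.121612+0.398859i, Y(Ω₂)=-0.000367-0.000196i
Total Σ_m = +0.003042+0.000000i. Multiply by 1.396263: +0.004247+0.000000i. P_4(cos γ) = 0.004247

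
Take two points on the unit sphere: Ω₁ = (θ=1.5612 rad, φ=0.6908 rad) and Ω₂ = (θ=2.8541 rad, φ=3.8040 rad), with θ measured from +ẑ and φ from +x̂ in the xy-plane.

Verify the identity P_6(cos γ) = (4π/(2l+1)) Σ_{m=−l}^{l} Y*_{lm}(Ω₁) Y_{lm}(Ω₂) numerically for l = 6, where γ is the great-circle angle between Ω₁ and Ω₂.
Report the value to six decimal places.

0.114149

Addition theorem: P_6(cos γ) = (4π/13) Σ_m Y*_{lm}(Ω₁) Y_{lm}(Ω₂), m = −6…6:
  m=-6: Y*=-0.25963 - 0.40722j  Y=-0.00017 + 0.00019j  product 0.00012 + 0.00002j
  m=-5: Y*=-0.01528 - 0.00493j  Y=-0.00290 + 0.00050j  product 0.00005 + 0.00001j
  m=-4: Y*=0.33115 - 0.13165j  Y=-0.01853 - 0.00993j  product -0.00744 - 0.00085j
  m=-3: Y*=0.00901 - 0.01643j  Y=-0.04099 - 0.09267j  product -0.00189 - 0.00016j
  m=-2: Y*=0.06115 + 0.31932j  Y=0.07878 - 0.31377j  product 0.10501 + 0.00597j
  m=-1: Y*=0.01523 + 0.01259j  Y=0.46982 - 0.36645j  product 0.01177 + 0.00033j
  m=+0: Y*=-0.31723 + 0.00000j  Y=0.30616 + 0.00000j  product -0.09712 + 0.00000j
  m=+1: Y*=-0.01523 + 0.01259j  Y=-0.46982 - 0.36645j  product 0.01177 - 0.00033j
  m=+2: Y*=0.06115 - 0.31932j  Y=0.07878 + 0.31377j  product 0.10501 - 0.00597j
  m=+3: Y*=-0.00901 - 0.01643j  Y=0.04099 - 0.09267j  product -0.00189 + 0.00016j
  m=+4: Y*=0.33115 + 0.13165j  Y=-0.01853 + 0.00993j  product -0.00744 + 0.00085j
  m=+5: Y*=0.01528 - 0.00493j  Y=0.00290 + 0.00050j  product 0.00005 - 0.00001j
  m=+6: Y*=-0.25963 + 0.40722j  Y=-0.00017 - 0.00019j  product 0.00012 - 0.00002j
Σ over m = 0.11809 + 0.00000j; ×(4π/13) → 0.11415 + 0.00000j. Real part: 0.114149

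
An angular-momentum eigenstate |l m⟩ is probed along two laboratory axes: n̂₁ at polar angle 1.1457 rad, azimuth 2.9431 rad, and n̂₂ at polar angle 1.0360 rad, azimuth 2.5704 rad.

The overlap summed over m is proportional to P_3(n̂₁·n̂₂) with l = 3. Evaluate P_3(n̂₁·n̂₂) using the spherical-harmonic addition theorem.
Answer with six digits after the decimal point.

0.667380

Term-by-term m-sum for l=3 (normalisation 4π/7 = 1.795196):
  m=-3: -0.261150+0.176934i × +0.037812-0.263019i = +0.036663+0.075378i  (running Σ = +0.036663+0.075378i)
  m=-2: +0.322588-0.135243i × +0.160176+0.350725i = +0.099104+0.091477i  (running Σ = +0.135766+0.166854i)
  m=-1: +0.043179-0.008685i × -0.069893-0.044917i = -0.003408-0.001332i  (running Σ = +0.132358+0.165522i)
  m=0: -0.330825-0.000000i × -0.323561+0.000000i = +0.107042+0.000000i  (running Σ = +0.239400+0.165522i)
  m=1: -0.043179-0.008685i × +0.069893-0.044917i = -0.003408+0.001332i  (running Σ = +0.235992+0.166854i)
  m=2: +0.322588+0.135243i × +0.160176-0.350725i = +0.099104-0.091477i  (running Σ = +0.335096+0.075378i)
  m=3: +0.261150+0.176934i × -0.037812-0.263019i = +0.036663-0.075378i  (running Σ = +0.371759-0.000000i)
Accumulated sum +0.371759-0.000000i; after 4π/(2l+1) scaling, +0.667380-0.000000i ⇒ P_3 = 0.667380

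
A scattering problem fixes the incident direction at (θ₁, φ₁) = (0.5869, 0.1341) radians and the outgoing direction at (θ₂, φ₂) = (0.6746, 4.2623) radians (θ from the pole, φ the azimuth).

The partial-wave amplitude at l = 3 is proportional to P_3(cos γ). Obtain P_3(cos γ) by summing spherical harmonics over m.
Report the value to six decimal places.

Addition theorem: P_3(cos γ) = (4π/7) Σ_m Y*_{lm}(Ω₁) Y_{lm}(Ω₂), m = −3…3:
  m=-3: 0.06520 + 0.02774j × 0.09920 - 0.02224j = 0.00708 + 0.00130j  (running Σ = 0.00708 + 0.00130j)
  m=-2: 0.25164 + 0.06916j × -0.19350 - 0.24393j = -0.03182 - 0.07476j  (running Σ = -0.02474 - 0.07346j)
  m=-1: 0.43749 + 0.05902j × -0.17998 + 0.37249j = -0.10072 + 0.15234j  (running Σ = -0.12546 + 0.07888j)
  m=0: 0.14499 + 0.00000j × 0.01442 + 0.00000j = 0.00209 + 0.00000j  (running Σ = -0.12337 + 0.07888j)
  m=1: -0.43749 + 0.05902j × 0.17998 + 0.37249j = -0.10072 - 0.15234j  (running Σ = -0.22409 - 0.07346j)
  m=2: 0.25164 - 0.06916j × -0.19350 + 0.24393j = -0.03182 + 0.07476j  (running Σ = -0.25592 + 0.00130j)
  m=3: -0.06520 + 0.02774j × -0.09920 - 0.02224j = 0.00708 - 0.00130j  (running Σ = -0.24883 + 0.00000j)
Σ over m = -0.24883 + 0.00000j; ×(4π/7) → -0.44670 + 0.00000j. Real part: -0.446702

-0.446702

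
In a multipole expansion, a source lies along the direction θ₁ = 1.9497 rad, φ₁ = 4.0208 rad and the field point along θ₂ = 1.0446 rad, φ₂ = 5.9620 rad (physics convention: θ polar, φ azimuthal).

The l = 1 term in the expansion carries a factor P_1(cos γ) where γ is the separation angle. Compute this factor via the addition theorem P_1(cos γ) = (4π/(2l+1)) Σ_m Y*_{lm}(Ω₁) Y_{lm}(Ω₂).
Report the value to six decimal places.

-0.476603

Term-by-term m-sum for l=1 (normalisation 4π/3 = 4.188790):
  [-1]  conj(Y_{1,-1})(Ω₁) = -0.204714-0.247236i ; Y_{1,-1}(Ω₂) = +0.283479+0.094315i ; Δ = -0.034714-0.089394i
  [+0]  conj(Y_{1,0})(Ω₁) = -0.180735-0.000000i ; Y_{1,0}(Ω₂) = +0.245400+0.000000i ; Δ = -0.044352-0.000000i
  [+1]  conj(Y_{1,1})(Ω₁) = +0.204714-0.247236i ; Y_{1,1}(Ω₂) = -0.283479+0.094315i ; Δ = -0.034714+0.089394i
Total Σ_m = -0.113781+0.000000i. Multiply by 4.188790: -0.476603+0.000000i. P_1(cos γ) = -0.476603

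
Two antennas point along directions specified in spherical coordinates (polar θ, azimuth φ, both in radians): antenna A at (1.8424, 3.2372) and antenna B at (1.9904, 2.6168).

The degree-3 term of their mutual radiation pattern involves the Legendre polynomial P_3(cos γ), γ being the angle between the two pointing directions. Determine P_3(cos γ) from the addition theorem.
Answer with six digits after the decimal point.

0.166718

Summing Y*_{l m}(θ₁,φ₁)·Y_{l m}(θ₂,φ₂) over m ∈ [−3, 3]; prefactor 4π/(2·3+1) = 1.795196:
  term(m=-3) = -0.03394 + 0.11357j   from Y*(Ω₁)=-0.35776 - 0.10552j, Y(Ω₂)=0.00114 - 0.31779j
  term(m=-2) = 0.02863 + 0.08359j   from Y*(Ω₁)=-0.24980 - 0.04836j, Y(Ω₂)=-0.17291 - 0.30114j
  term(m=-1) = 0.00814 + 0.00582j   from Y*(Ω₁)=0.19839 + 0.01903j, Y(Ω₂)=0.04346 + 0.02516j
  term(m=+0) = 0.08721 + 0.00000j   from Y*(Ω₁)=0.26432 + 0.00000j, Y(Ω₂)=0.32993 + 0.00000j
  term(m=+1) = 0.00814 - 0.00582j   from Y*(Ω₁)=-0.19839 + 0.01903j, Y(Ω₂)=-0.04346 + 0.02516j
  term(m=+2) = 0.02863 - 0.08359j   from Y*(Ω₁)=-0.24980 + 0.04836j, Y(Ω₂)=-0.17291 + 0.30114j
  term(m=+3) = -0.03394 - 0.11357j   from Y*(Ω₁)=0.35776 - 0.10552j, Y(Ω₂)=-0.00114 - 0.31779j
Accumulated sum 0.09287 + 0.00000j; after 4π/(2l+1) scaling, 0.16672 + 0.00000j ⇒ P_3 = 0.166718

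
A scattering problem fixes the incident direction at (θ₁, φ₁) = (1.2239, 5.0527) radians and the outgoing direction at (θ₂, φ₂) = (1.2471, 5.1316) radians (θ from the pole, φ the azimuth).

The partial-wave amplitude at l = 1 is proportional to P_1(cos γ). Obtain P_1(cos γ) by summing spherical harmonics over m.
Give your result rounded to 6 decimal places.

0.996957

Term-by-term m-sum for l=1 (normalisation 4π/3 = 4.188790):
  m=-1: 0.10845 - 0.30628j × 0.13333 + 0.29919j = 0.10609 - 0.00839j  (running Σ = 0.10609 - 0.00839j)
  m=0: 0.16612 + 0.00000j × 0.15541 + 0.00000j = 0.02582 + 0.00000j  (running Σ = 0.13191 - 0.00839j)
  m=1: -0.10845 - 0.30628j × -0.13333 + 0.29919j = 0.10609 + 0.00839j  (running Σ = 0.23801 + 0.00000j)
Total Σ_m = 0.23801 + 0.00000j. Multiply by 4.188790: 0.99696 + 0.00000j. P_1(cos γ) = 0.996957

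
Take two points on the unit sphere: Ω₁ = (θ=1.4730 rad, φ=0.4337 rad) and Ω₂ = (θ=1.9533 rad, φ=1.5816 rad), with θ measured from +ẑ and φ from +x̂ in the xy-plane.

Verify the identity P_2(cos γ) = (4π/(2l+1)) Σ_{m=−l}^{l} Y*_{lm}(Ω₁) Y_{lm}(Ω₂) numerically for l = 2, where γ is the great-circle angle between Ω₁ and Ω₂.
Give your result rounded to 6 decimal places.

Expand P_2 via completeness: Σ_{m} conj(Y_{2,m}) at Ω₁ times Y_{2,m} at Ω₂ —
  m=-2: 0.24746 + 0.29178j × -0.33238 + 0.00718j = -0.08435 - 0.09521j  (running Σ = -0.08435 - 0.09521j)
  m=-1: 0.06812 + 0.03155j × 0.00289 + 0.26750j = -0.00824 + 0.01831j  (running Σ = -0.09259 - 0.07689j)
  m=0: -0.30637 + 0.00000j × -0.18358 + 0.00000j = 0.05624 + 0.00000j  (running Σ = -0.03635 - 0.07689j)
  m=1: -0.06812 + 0.03155j × -0.00289 + 0.26750j = -0.00824 - 0.01831j  (running Σ = -0.04459 - 0.09521j)
  m=2: 0.24746 - 0.29178j × -0.33238 - 0.00718j = -0.08435 + 0.09521j  (running Σ = -0.12894 + 0.00000j)
Σ over m = -0.12894 + 0.00000j; ×(4π/5) → -0.32406 + 0.00000j. Real part: -0.324059

-0.324059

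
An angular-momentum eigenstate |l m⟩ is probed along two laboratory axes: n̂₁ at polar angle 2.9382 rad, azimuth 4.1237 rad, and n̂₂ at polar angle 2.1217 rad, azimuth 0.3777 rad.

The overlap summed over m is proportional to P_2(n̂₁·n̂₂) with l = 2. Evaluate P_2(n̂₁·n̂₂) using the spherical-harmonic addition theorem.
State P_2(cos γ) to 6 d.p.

Summing Y*_{l m}(θ₁,φ₁)·Y_{l m}(θ₂,φ₂) over m ∈ [−2, 2]; prefactor 4π/(2·2+1) = 2.513274:
  [-2]  conj(Y_{2,-2})(Ω₁) = (-0.006042, 0.014556) ; Y_{2,-2}(Ω₂) = (0.204154, -0.192259) ; Δ = (0.001565, 0.004133)
  [-1]  conj(Y_{2,-1})(Ω₁) = (0.084864, 0.127106) ; Y_{2,-1}(Ω₂) = (-0.320280, 0.127070) ; Δ = (-0.043332, -0.029926)
  [+0]  conj(Y_{2,0})(Ω₁) = (0.592178, -0.000000) ; Y_{2,0}(Ω₂) = (-0.056132, 0.000000) ; Δ = (-0.033240, 0.000000)
  [+1]  conj(Y_{2,1})(Ω₁) = (-0.084864, 0.127106) ; Y_{2,1}(Ω₂) = (0.320280, 0.127070) ; Δ = (-0.043332, 0.029926)
  [+2]  conj(Y_{2,2})(Ω₁) = (-0.006042, -0.014556) ; Y_{2,2}(Ω₂) = (0.204154, 0.192259) ; Δ = (0.001565, -0.004133)
Accumulated sum (-0.116773, 0.000000); after 4π/(2l+1) scaling, (-0.293483, 0.000000) ⇒ P_2 = -0.293483

-0.293483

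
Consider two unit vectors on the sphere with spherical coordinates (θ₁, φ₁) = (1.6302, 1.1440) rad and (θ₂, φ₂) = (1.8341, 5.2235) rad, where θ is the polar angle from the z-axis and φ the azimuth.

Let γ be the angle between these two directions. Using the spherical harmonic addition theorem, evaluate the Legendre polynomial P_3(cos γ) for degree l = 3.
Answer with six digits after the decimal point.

0.405413

Addition theorem: P_3(cos γ) = (4π/7) Σ_m Y*_{lm}(Ω₁) Y_{lm}(Ω₂), m = −3…3:
  m=-3: -0.39764 - 0.11884j × -0.37529 - 0.01407j = 0.14756 + 0.05019j  (running Σ = 0.14756 + 0.05019j)
  m=-2: 0.03974 - 0.04557j × 0.12931 - 0.21159j = -0.00450 - 0.01430j  (running Σ = 0.14306 + 0.03589j)
  m=-1: -0.13119 - 0.28850j × -0.10094 - 0.17998j = -0.03868 + 0.05273j  (running Σ = 0.10438 + 0.08862j)
  m=0: 0.06607 + 0.00000j × 0.25848 + 0.00000j = 0.01708 + 0.00000j  (running Σ = 0.12146 + 0.08862j)
  m=1: 0.13119 - 0.28850j × 0.10094 - 0.17998j = -0.03868 - 0.05273j  (running Σ = 0.08277 + 0.03589j)
  m=2: 0.03974 + 0.04557j × 0.12931 + 0.21159j = -0.00450 + 0.01430j  (running Σ = 0.07827 + 0.05019j)
  m=3: 0.39764 - 0.11884j × 0.37529 - 0.01407j = 0.14756 - 0.05019j  (running Σ = 0.22583 + 0.00000j)
Total Σ_m = 0.22583 + 0.00000j. Multiply by 1.795196: 0.40541 + 0.00000j. P_3(cos γ) = 0.405413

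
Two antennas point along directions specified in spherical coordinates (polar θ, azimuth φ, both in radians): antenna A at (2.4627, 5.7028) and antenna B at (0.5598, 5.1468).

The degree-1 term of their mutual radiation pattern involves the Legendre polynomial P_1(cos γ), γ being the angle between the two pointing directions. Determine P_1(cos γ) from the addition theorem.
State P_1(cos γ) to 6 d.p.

-0.376258

Addition theorem: P_1(cos γ) = (4π/3) Σ_m Y*_{lm}(Ω₁) Y_{lm}(Ω₂), m = −1…1:
  m=-1: Y*=0.18142 - 0.11896j  Y=0.07722 + 0.16642j  product 0.03381 + 0.02101j
  m=+0: Y*=-0.38026 + 0.00000j  Y=0.41402 + 0.00000j  product -0.15744 + 0.00000j
  m=+1: Y*=-0.18142 - 0.11896j  Y=-0.07722 + 0.16642j  product 0.03381 - 0.02101j
Σ over m = -0.08982 + 0.00000j; ×(4π/3) → -0.37626 + 0.00000j. Real part: -0.376258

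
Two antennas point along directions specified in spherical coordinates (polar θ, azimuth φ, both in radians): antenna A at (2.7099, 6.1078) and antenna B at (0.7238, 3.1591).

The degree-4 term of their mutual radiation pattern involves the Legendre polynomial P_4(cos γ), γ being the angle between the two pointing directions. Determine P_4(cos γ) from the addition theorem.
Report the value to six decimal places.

0.573915

Term-by-term m-sum for l=4 (normalisation 4π/9 = 1.396263):
  m=-4: Y*=0.01036 - 0.00875j  Y=0.08490 - 0.00596j  product 0.00083 - 0.00080j
  m=-3: Y*=-0.07201 + 0.04182j  Y=-0.27201 + 0.01430j  product 0.01899 - 0.01241j
  m=-2: Y*=0.26259 - 0.09608j  Y=0.42960 - 0.01505j  product 0.11136 - 0.04523j
  m=-1: Y*=-0.49117 + 0.08704j  Y=-0.21831 + 0.00382j  product 0.10689 - 0.02088j
  m=+0: Y*=0.21898 + 0.00000j  Y=-0.29733 + 0.00000j  product -0.06511 + 0.00000j
  m=+1: Y*=0.49117 + 0.08704j  Y=0.21831 + 0.00382j  product 0.10689 + 0.02088j
  m=+2: Y*=0.26259 + 0.09608j  Y=0.42960 + 0.01505j  product 0.11136 + 0.04523j
  m=+3: Y*=0.07201 + 0.04182j  Y=0.27201 + 0.01430j  product 0.01899 + 0.01241j
  m=+4: Y*=0.01036 + 0.00875j  Y=0.08490 + 0.00596j  product 0.00083 + 0.00080j
Total Σ_m = 0.41104 - 0.00000j. Multiply by 1.396263: 0.57391 - 0.00000j. P_4(cos γ) = 0.573915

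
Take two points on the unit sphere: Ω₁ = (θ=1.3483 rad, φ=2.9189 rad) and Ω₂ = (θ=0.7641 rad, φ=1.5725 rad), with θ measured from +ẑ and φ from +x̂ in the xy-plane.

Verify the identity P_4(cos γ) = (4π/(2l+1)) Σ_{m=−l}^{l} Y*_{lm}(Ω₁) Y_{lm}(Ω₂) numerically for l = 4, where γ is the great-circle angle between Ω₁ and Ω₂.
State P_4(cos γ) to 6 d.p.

Expand P_4 via completeness: Σ_{m} conj(Y_{4,m}) at Ω₁ times Y_{4,m} at Ω₂ —
  m=-4: 0.25183 - 0.31140j × 0.10141 - 0.00069j = 0.02532 - 0.03175j  (running Σ = 0.02532 - 0.03175j)
  m=-3: -0.20118 + 0.15876j × 0.00153 + 0.29932j = -0.04783 - 0.05997j  (running Σ = -0.02250 - 0.09173j)
  m=-2: -0.18930 + 0.09037j × -0.42421 + 0.00145j = 0.08017 - 0.03861j  (running Σ = 0.05767 - 0.13033j)
  m=-1: 0.26407 - 0.05980j × -0.00026 - 0.15339j = -0.00924 - 0.04049j  (running Σ = 0.04843 - 0.17082j)
  m=0: 0.17160 + 0.00000j × -0.33086 + 0.00000j = -0.05678 + 0.00000j  (running Σ = -0.00835 - 0.17082j)
  m=1: -0.26407 - 0.05980j × 0.00026 - 0.15339j = -0.00924 + 0.04049j  (running Σ = -0.01759 - 0.13033j)
  m=2: -0.18930 - 0.09037j × -0.42421 - 0.00145j = 0.08017 + 0.03861j  (running Σ = 0.06258 - 0.09173j)
  m=3: 0.20118 + 0.15876j × -0.00153 + 0.29932j = -0.04783 + 0.05997j  (running Σ = 0.01476 - 0.03175j)
  m=4: 0.25183 + 0.31140j × 0.10141 + 0.00069j = 0.02532 + 0.03175j  (running Σ = 0.04008 + 0.00000j)
Accumulated sum 0.04008 + 0.00000j; after 4π/(2l+1) scaling, 0.05596 + 0.00000j ⇒ P_4 = 0.055960

0.055960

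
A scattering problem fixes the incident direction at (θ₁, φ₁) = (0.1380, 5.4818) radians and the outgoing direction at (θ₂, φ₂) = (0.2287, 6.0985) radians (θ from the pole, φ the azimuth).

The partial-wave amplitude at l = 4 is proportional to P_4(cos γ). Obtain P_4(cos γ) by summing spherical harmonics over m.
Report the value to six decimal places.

Term-by-term m-sum for l=4 (normalisation 4π/9 = 1.396263):
  m=-4: -0.00016 + 0.00001j × 0.00086 + 0.00079j = -0.00000 - 0.00000j  (running Σ = -0.00000 - 0.00000j)
  m=-3: -0.00239 - 0.00217j × 0.01208 + 0.00747j = -0.00001 - 0.00004j  (running Σ = -0.00001 - 0.00004j)
  m=-2: -0.00119 - 0.03712j × 0.09044 + 0.03501j = 0.00119 - 0.00340j  (running Σ = 0.00118 - 0.00344j)
  m=-1: 0.17344 - 0.17908j × 0.37380 + 0.06983j = 0.07734 - 0.05483j  (running Σ = 0.07852 - 0.05827j)
  m=0: 0.76754 + 0.00000j × 0.63858 + 0.00000j = 0.49013 + 0.00000j  (running Σ = 0.56865 - 0.05827j)
  m=1: -0.17344 - 0.17908j × -0.37380 + 0.06983j = 0.07734 + 0.05483j  (running Σ = 0.64599 - 0.00344j)
  m=2: -0.00119 + 0.03712j × 0.09044 - 0.03501j = 0.00119 + 0.00340j  (running Σ = 0.64718 - 0.00004j)
  m=3: 0.00239 - 0.00217j × -0.01208 + 0.00747j = -0.00001 + 0.00004j  (running Σ = 0.64717 - 0.00000j)
  m=4: -0.00016 - 0.00001j × 0.00086 - 0.00079j = -0.00000 + 0.00000j  (running Σ = 0.64717 + 0.00000j)
Total Σ_m = 0.64717 + 0.00000j. Multiply by 1.396263: 0.90362 + 0.00000j. P_4(cos γ) = 0.903615

0.903615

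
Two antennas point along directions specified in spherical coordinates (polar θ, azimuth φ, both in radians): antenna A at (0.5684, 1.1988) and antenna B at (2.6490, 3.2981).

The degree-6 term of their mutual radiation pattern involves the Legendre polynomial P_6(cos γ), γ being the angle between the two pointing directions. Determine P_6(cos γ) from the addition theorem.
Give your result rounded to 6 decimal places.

-0.361213

Expand P_6 via completeness: Σ_{m} conj(Y_{6,m}) at Ω₁ times Y_{6,m} at Ω₂ —
  m=-6: Y*=(0.007216, 0.009275)  Y=(0.003191, -0.004361)  product (0.000063, -0.000002)
  m=-5: Y*=(0.061088, -0.018175)  Y=(0.024733, -0.024591)  product (0.001064, -0.001952)
  m=-4: Y*=(0.016880, -0.203367)  Y=(0.109035, -0.078838)  product (-0.014193, -0.023505)
  m=-3: Y*=(-0.370185, -0.181020)  Y=(0.299898, -0.152158)  product (-0.138561, 0.002039)
  m=-2: Y*=(-0.337628, 0.310766)  Y=(0.479257, -0.155114)  product (-0.113606, 0.201307)
  m=-1: Y*=(0.023064, 0.059113)  Y=(0.271193, -0.042794)  product (0.008784, 0.015044)
  m=+0: Y*=(-0.417159, -0.000000)  Y=(-0.333732, 0.000000)  product (0.139220, 0.000000)
  m=+1: Y*=(-0.023064, 0.059113)  Y=(-0.271193, -0.042794)  product (0.008784, -0.015044)
  m=+2: Y*=(-0.337628, -0.310766)  Y=(0.479257, 0.155114)  product (-0.113606, -0.201307)
  m=+3: Y*=(0.370185, -0.181020)  Y=(-0.299898, -0.152158)  product (-0.138561, -0.002039)
  m=+4: Y*=(0.016880, 0.203367)  Y=(0.109035, 0.078838)  product (-0.014193, 0.023505)
  m=+5: Y*=(-0.061088, -0.018175)  Y=(-0.024733, -0.024591)  product (0.001064, 0.001952)
  m=+6: Y*=(0.007216, -0.009275)  Y=(0.003191, 0.004361)  product (0.000063, 0.000002)
Total Σ_m = (-0.373678, -0.000000). Multiply by 0.966644: (-0.361213, -0.000000). P_6(cos γ) = -0.361213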